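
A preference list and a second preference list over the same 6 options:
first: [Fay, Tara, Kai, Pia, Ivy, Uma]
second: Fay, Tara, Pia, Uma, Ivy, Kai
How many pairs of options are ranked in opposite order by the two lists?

Assign each item its position (1..6) in the first ordering, then rewrite the second ordering as that position sequence:
positions: Fay→1, Tara→2, Kai→3, Pia→4, Ivy→5, Uma→6
second ordering as positions: [1, 2, 4, 6, 5, 3]
Discordant pairs = inversions in this position sequence.
1: 0
2: 0
4: 3 → 1
6: 5, 3 → 2
5: 3 → 1
3: 0
Total: 0 + 0 + 1 + 2 + 1 + 0 = 4

4 pairs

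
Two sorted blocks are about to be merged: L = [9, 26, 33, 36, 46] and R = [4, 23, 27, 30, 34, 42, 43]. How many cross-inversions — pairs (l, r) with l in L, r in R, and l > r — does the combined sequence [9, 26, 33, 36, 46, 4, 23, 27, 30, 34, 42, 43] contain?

For each element r of the right run, count left-run elements greater than r:
r = 4: 9, 26, 33, 36, 46 → 5
r = 23: 26, 33, 36, 46 → 4
r = 27: 33, 36, 46 → 3
r = 30: 33, 36, 46 → 3
r = 34: 36, 46 → 2
r = 42: 46 → 1
r = 43: 46 → 1
Cross-inversions: 5 + 4 + 3 + 3 + 2 + 1 + 1 = 19

19 cross-inversions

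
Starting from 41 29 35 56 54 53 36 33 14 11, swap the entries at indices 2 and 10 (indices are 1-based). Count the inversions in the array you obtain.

29 inversions

Positions 2 and 10 hold 29 and 11; after swapping, the array is [41, 11, 35, 56, 54, 53, 36, 33, 14, 29].
Element-by-element contributions:
41: 6
11: 0
35: 3
56: 6
54: 5
53: 4
36: 3
33: 2
14: 0
29: 0
Sum: 6 + 0 + 3 + 6 + 5 + 4 + 3 + 2 + 0 + 0 = 29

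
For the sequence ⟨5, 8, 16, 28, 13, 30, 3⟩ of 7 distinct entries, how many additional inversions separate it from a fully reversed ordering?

13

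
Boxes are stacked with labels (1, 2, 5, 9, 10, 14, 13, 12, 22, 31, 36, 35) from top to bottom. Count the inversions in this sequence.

Count, for each position, how many later elements it exceeds:
1 → none → 0
2 → none → 0
5 → none → 0
9 → none → 0
10 → none → 0
14 → 13, 12 → 2
13 → 12 → 1
12 → none → 0
22 → none → 0
31 → none → 0
36 → 35 → 1
35 → none → 0
Sum: 0 + 0 + 0 + 0 + 0 + 2 + 1 + 0 + 0 + 0 + 1 + 0 = 4

Inversions: 4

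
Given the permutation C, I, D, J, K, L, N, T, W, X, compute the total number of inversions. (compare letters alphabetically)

1

Element-by-element contributions:
C → none → 0
I → D → 1
D → none → 0
J → none → 0
K → none → 0
L → none → 0
N → none → 0
T → none → 0
W → none → 0
X → none → 0
Sum: 0 + 1 + 0 + 0 + 0 + 0 + 0 + 0 + 0 + 0 = 1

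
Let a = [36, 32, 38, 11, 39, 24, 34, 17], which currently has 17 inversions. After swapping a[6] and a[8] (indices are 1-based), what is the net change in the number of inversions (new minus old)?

-1

Positions 6 and 8 hold 24 and 17; after swapping, the array is [36, 32, 38, 11, 39, 17, 34, 24].
Sweep left to right; for each value list the smaller values that follow it:
36 → 32, 11, 17, 34, 24 → 5
32 → 11, 17, 24 → 3
38 → 11, 17, 34, 24 → 4
11 → none → 0
39 → 17, 34, 24 → 3
17 → none → 0
34 → 24 → 1
24 → none → 0
Sum: 5 + 3 + 4 + 0 + 3 + 0 + 1 + 0 = 16
Change: 16 − 17 = -1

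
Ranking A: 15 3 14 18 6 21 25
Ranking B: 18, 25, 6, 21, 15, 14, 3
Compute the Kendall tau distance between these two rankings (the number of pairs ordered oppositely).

15

Assign each item its position (1..7) in the first ordering, then rewrite the second ordering as that position sequence:
positions: 15→1, 3→2, 14→3, 18→4, 6→5, 21→6, 25→7
second ordering as positions: [4, 7, 5, 6, 1, 3, 2]
Discordant pairs = inversions in this position sequence.
4: 1, 3, 2 → 3
7: 5, 6, 1, 3, 2 → 5
5: 1, 3, 2 → 3
6: 1, 3, 2 → 3
1: 0
3: 2 → 1
2: 0
Total: 3 + 5 + 3 + 3 + 0 + 1 + 0 = 15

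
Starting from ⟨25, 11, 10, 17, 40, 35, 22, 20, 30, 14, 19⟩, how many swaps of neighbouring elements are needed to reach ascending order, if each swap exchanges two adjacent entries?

The minimum number of adjacent swaps to sort an array equals its inversion count, since every such swap removes exactly one inversion.
Count inversions — for each element, later elements that are smaller:
25: 11, 10, 17, 22, 20, 14, 19 → 7
11: 10 → 1
10: none → 0
17: 14 → 1
40: 35, 22, 20, 30, 14, 19 → 6
35: 22, 20, 30, 14, 19 → 5
22: 20, 14, 19 → 3
20: 14, 19 → 2
30: 14, 19 → 2
14: none → 0
19: none → 0
Total inversions: 7 + 1 + 0 + 1 + 6 + 5 + 3 + 2 + 2 + 0 + 0 = 27

Adjacent swaps: 27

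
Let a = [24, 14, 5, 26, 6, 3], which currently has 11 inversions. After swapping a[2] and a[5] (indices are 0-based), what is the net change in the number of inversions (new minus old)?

-1

Positions 2 and 5 hold 5 and 3; after swapping, the array is [24, 14, 3, 26, 6, 5].
Count, for each position, how many later elements it exceeds:
24 → 14, 3, 6, 5 → 4
14 → 3, 6, 5 → 3
3 → none → 0
26 → 6, 5 → 2
6 → 5 → 1
5 → none → 0
Sum: 4 + 3 + 0 + 2 + 1 + 0 = 10
Change: 10 − 11 = -1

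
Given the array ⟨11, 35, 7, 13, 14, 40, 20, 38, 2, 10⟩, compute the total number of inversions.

Out-of-order pairs: 22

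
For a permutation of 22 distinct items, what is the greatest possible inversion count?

231 inversions

A reversed (strictly descending) arrangement makes every pair an inversion, giving C(22, 2) inversions.
C(22, 2) = 22·21/2 = 231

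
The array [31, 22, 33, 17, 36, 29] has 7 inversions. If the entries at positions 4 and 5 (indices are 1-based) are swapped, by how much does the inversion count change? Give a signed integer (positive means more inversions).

+1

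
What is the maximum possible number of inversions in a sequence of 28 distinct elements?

The maximum occurs when the array is in strictly decreasing order: every one of the C(28, 2) pairs is inverted.
C(28, 2) = 28·27/2 = 378

378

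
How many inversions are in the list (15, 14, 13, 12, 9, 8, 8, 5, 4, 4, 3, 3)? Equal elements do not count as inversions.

Sweep left to right; for each value list the smaller values that follow it:
15 → 14, 13, 12, 9, 8, 8, 5, 4, 4, 3, 3 → 11
14 → 13, 12, 9, 8, 8, 5, 4, 4, 3, 3 → 10
13 → 12, 9, 8, 8, 5, 4, 4, 3, 3 → 9
12 → 9, 8, 8, 5, 4, 4, 3, 3 → 8
9 → 8, 8, 5, 4, 4, 3, 3 → 7
8 → 5, 4, 4, 3, 3 → 5
8 → 5, 4, 4, 3, 3 → 5
5 → 4, 4, 3, 3 → 4
4 → 3, 3 → 2
4 → 3, 3 → 2
3 → none → 0
3 → none → 0
Sum: 11 + 10 + 9 + 8 + 7 + 5 + 5 + 4 + 2 + 2 + 0 + 0 = 63

63 inversions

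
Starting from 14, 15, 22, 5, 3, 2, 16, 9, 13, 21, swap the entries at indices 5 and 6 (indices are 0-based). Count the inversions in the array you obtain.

23

Positions 5 and 6 hold 2 and 16; after swapping, the array is [14, 15, 22, 5, 3, 16, 2, 9, 13, 21].
Element-by-element contributions:
14 → 5, 3, 2, 9, 13 → 5
15 → 5, 3, 2, 9, 13 → 5
22 → 5, 3, 16, 2, 9, 13, 21 → 7
5 → 3, 2 → 2
3 → 2 → 1
16 → 2, 9, 13 → 3
2 → none → 0
9 → none → 0
13 → none → 0
21 → none → 0
Sum: 5 + 5 + 7 + 2 + 1 + 3 + 0 + 0 + 0 + 0 = 23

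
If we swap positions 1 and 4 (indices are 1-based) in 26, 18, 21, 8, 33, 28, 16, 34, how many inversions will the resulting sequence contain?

6 inversions

Positions 1 and 4 hold 26 and 8; after swapping, the array is [8, 18, 21, 26, 33, 28, 16, 34].
Element-by-element contributions:
8: 0
18: 1
21: 1
26: 1
33: 2
28: 1
16: 0
34: 0
Sum: 0 + 1 + 1 + 1 + 2 + 1 + 0 + 0 = 6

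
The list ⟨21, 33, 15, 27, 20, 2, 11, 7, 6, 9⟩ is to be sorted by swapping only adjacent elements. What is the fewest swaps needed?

Minimum adjacent swaps = number of inversions (each swap of adjacent out-of-order elements removes one inversion and no swap can remove more).
Count inversions — for each element, later elements that are smaller:
21: 15, 20, 2, 11, 7, 6, 9 → 7
33: 15, 27, 20, 2, 11, 7, 6, 9 → 8
15: 2, 11, 7, 6, 9 → 5
27: 20, 2, 11, 7, 6, 9 → 6
20: 2, 11, 7, 6, 9 → 5
2: none → 0
11: 7, 6, 9 → 3
7: 6 → 1
6: none → 0
9: none → 0
Total inversions: 7 + 8 + 5 + 6 + 5 + 0 + 3 + 1 + 0 + 0 = 35

There are 35 swaps.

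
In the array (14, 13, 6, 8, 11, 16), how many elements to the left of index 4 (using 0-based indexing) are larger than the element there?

2 such elements

The element at index 4 is 11.
Elements before it: 14, 13, 6, 8
Those larger than 11: 14, 13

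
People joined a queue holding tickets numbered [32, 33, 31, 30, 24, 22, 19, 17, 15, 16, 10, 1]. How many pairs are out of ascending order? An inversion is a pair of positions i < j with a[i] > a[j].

Sweep left to right; for each value list the smaller values that follow it:
32: 10
33: 10
31: 9
30: 8
24: 7
22: 6
19: 5
17: 4
15: 2
16: 2
10: 1
1: 0
Sum: 10 + 10 + 9 + 8 + 7 + 6 + 5 + 4 + 2 + 2 + 1 + 0 = 64

64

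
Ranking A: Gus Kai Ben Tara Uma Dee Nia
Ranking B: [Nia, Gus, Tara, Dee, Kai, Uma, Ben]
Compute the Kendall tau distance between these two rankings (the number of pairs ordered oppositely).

12

Assign each item its position (1..7) in the first ordering, then rewrite the second ordering as that position sequence:
positions: Gus→1, Kai→2, Ben→3, Tara→4, Uma→5, Dee→6, Nia→7
second ordering as positions: [7, 1, 4, 6, 2, 5, 3]
Discordant pairs = inversions in this position sequence.
7: 1, 4, 6, 2, 5, 3 → 6
1: 0
4: 2, 3 → 2
6: 2, 5, 3 → 3
2: 0
5: 3 → 1
3: 0
Total: 6 + 0 + 2 + 3 + 0 + 1 + 0 = 12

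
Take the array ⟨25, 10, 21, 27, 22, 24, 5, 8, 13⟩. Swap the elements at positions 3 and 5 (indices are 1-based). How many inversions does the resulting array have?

Positions 3 and 5 hold 21 and 22; after swapping, the array is [25, 10, 22, 27, 21, 24, 5, 8, 13].
For each element, count later entries that are smaller:
25: 7
10: 2
22: 4
27: 5
21: 3
24: 3
5: 0
8: 0
13: 0
Sum: 7 + 2 + 4 + 5 + 3 + 3 + 0 + 0 + 0 = 24

24 inversions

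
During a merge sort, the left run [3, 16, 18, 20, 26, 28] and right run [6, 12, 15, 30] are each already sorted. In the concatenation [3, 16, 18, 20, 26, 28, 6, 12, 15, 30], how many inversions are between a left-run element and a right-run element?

Count, for every r in R, how many entries of L exceed r:
r = 6: 16, 18, 20, 26, 28 → 5
r = 12: 16, 18, 20, 26, 28 → 5
r = 15: 16, 18, 20, 26, 28 → 5
r = 30: none → 0
Cross-inversions: 5 + 5 + 5 + 0 = 15

15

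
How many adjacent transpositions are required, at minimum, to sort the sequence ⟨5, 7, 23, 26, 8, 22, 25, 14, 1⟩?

The minimum number of adjacent swaps to sort an array equals its inversion count, since every such swap removes exactly one inversion.
Count inversions — for each element, later elements that are smaller:
5: 1 → 1
7: 1 → 1
23: 8, 22, 14, 1 → 4
26: 8, 22, 25, 14, 1 → 5
8: 1 → 1
22: 14, 1 → 2
25: 14, 1 → 2
14: 1 → 1
1: none → 0
Total inversions: 1 + 1 + 4 + 5 + 1 + 2 + 2 + 1 + 0 = 17

Swaps: 17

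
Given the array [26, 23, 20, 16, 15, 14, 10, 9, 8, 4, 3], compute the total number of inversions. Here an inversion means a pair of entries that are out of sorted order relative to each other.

55 inversions

Count, for each position, how many later elements it exceeds:
26 → 23, 20, 16, 15, 14, 10, 9, 8, 4, 3 → 10
23 → 20, 16, 15, 14, 10, 9, 8, 4, 3 → 9
20 → 16, 15, 14, 10, 9, 8, 4, 3 → 8
16 → 15, 14, 10, 9, 8, 4, 3 → 7
15 → 14, 10, 9, 8, 4, 3 → 6
14 → 10, 9, 8, 4, 3 → 5
10 → 9, 8, 4, 3 → 4
9 → 8, 4, 3 → 3
8 → 4, 3 → 2
4 → 3 → 1
3 → none → 0
Sum: 10 + 9 + 8 + 7 + 6 + 5 + 4 + 3 + 2 + 1 + 0 = 55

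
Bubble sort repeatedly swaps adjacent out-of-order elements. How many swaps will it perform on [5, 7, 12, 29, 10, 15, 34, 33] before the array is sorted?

Minimum adjacent swaps = number of inversions (each swap of adjacent out-of-order elements removes one inversion and no swap can remove more).
Count inversions — for each element, later elements that are smaller:
5: none → 0
7: none → 0
12: 10 → 1
29: 10, 15 → 2
10: none → 0
15: none → 0
34: 33 → 1
33: none → 0
Total inversions: 0 + 0 + 1 + 2 + 0 + 0 + 1 + 0 = 4

Adjacent swaps: 4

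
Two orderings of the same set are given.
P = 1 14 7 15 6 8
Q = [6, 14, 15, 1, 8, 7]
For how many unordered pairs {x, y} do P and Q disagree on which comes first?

8 disagreeing pairs

Assign each item its position (1..6) in the first ordering, then rewrite the second ordering as that position sequence:
positions: 1→1, 14→2, 7→3, 15→4, 6→5, 8→6
second ordering as positions: [5, 2, 4, 1, 6, 3]
Discordant pairs = inversions in this position sequence.
5: 2, 4, 1, 3 → 4
2: 1 → 1
4: 1, 3 → 2
1: 0
6: 3 → 1
3: 0
Total: 4 + 1 + 2 + 0 + 1 + 0 = 8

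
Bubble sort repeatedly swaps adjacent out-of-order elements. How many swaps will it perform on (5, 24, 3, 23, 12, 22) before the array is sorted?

Each adjacent swap fixes exactly one inversion, so the minimum swap count equals the number of inversions.
Count inversions — for each element, later elements that are smaller:
5: 3 → 1
24: 3, 23, 12, 22 → 4
3: none → 0
23: 12, 22 → 2
12: none → 0
22: none → 0
Total inversions: 1 + 4 + 0 + 2 + 0 + 0 = 7

7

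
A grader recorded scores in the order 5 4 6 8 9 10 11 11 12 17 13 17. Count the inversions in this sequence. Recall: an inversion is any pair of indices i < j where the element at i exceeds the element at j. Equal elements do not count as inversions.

There are 2 inversions.

Sweep left to right; for each value list the smaller values that follow it:
5 → 4 → 1
4 → none → 0
6 → none → 0
8 → none → 0
9 → none → 0
10 → none → 0
11 → none → 0
11 → none → 0
12 → none → 0
17 → 13 → 1
13 → none → 0
17 → none → 0
Sum: 1 + 0 + 0 + 0 + 0 + 0 + 0 + 0 + 0 + 1 + 0 + 0 = 2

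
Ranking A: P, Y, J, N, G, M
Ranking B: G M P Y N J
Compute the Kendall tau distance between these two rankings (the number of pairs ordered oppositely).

Discordant pairs: 9

Assign each item its position (1..6) in the first ordering, then rewrite the second ordering as that position sequence:
positions: P→1, Y→2, J→3, N→4, G→5, M→6
second ordering as positions: [5, 6, 1, 2, 4, 3]
Discordant pairs = inversions in this position sequence.
5: 1, 2, 4, 3 → 4
6: 1, 2, 4, 3 → 4
1: 0
2: 0
4: 3 → 1
3: 0
Total: 4 + 4 + 0 + 0 + 1 + 0 = 9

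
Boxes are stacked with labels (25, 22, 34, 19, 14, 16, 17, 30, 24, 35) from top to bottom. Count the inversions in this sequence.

20 inversions

Sweep left to right; for each value list the smaller values that follow it:
25: 6
22: 4
34: 6
19: 3
14: 0
16: 0
17: 0
30: 1
24: 0
35: 0
Sum: 6 + 4 + 6 + 3 + 0 + 0 + 0 + 1 + 0 + 0 = 20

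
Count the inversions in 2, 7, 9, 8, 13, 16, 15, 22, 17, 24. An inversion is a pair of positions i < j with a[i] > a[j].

3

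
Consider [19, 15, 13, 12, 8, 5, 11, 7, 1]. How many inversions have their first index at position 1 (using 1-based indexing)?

8

The element at index 1 is 19.
Elements after it: 15, 13, 12, 8, 5, 11, 7, 1
Those smaller than 19: 15, 13, 12, 8, 5, 11, 7, 1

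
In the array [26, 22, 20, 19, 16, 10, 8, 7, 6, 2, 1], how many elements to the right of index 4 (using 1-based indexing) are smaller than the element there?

7

The element at index 4 is 19.
Elements after it: 16, 10, 8, 7, 6, 2, 1
Those smaller than 19: 16, 10, 8, 7, 6, 2, 1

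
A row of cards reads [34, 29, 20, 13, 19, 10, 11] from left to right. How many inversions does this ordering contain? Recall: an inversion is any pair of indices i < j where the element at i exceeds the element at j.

Count, for each position, how many later elements it exceeds:
34 → 29, 20, 13, 19, 10, 11 → 6
29 → 20, 13, 19, 10, 11 → 5
20 → 13, 19, 10, 11 → 4
13 → 10, 11 → 2
19 → 10, 11 → 2
10 → none → 0
11 → none → 0
Sum: 6 + 5 + 4 + 2 + 2 + 0 + 0 = 19

19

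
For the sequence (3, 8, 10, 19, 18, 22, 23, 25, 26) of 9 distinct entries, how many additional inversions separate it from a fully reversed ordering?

35

Maximum inversions for 9 distinct elements is C(9, 2) = 9·8/2 = 36.
Current inversions — for each element, count later smaller elements:
3: 0
8: 0
10: 0
19: 1
18: 0
22: 0
23: 0
25: 0
26: 0
Current total: 0 + 0 + 0 + 1 + 0 + 0 + 0 + 0 + 0 = 1
Shortfall: 36 − 1 = 35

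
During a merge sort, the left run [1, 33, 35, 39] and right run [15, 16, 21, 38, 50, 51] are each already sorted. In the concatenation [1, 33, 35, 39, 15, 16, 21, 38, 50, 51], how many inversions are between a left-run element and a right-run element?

There are 10 cross-inversions.

For each element r of the right run, count left-run elements greater than r:
r = 15: 33, 35, 39 → 3
r = 16: 33, 35, 39 → 3
r = 21: 33, 35, 39 → 3
r = 38: 39 → 1
r = 50: none → 0
r = 51: none → 0
Cross-inversions: 3 + 3 + 3 + 1 + 0 + 0 = 10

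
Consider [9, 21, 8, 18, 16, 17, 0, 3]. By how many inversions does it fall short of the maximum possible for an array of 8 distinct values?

Maximum inversions for 8 distinct elements is C(8, 2) = 8·7/2 = 28.
Current inversions — for each element, count later smaller elements:
9: 3
21: 6
8: 2
18: 4
16: 2
17: 2
0: 0
3: 0
Current total: 3 + 6 + 2 + 4 + 2 + 2 + 0 + 0 = 19
Shortfall: 28 − 19 = 9

9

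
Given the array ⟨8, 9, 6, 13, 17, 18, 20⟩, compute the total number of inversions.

Sweep left to right; for each value list the smaller values that follow it:
8: 1
9: 1
6: 0
13: 0
17: 0
18: 0
20: 0
Sum: 1 + 1 + 0 + 0 + 0 + 0 + 0 = 2

2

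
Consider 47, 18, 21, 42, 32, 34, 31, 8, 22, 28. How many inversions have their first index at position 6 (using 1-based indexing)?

The element at index 6 is 34.
Elements after it: 31, 8, 22, 28
Those smaller than 34: 31, 8, 22, 28

4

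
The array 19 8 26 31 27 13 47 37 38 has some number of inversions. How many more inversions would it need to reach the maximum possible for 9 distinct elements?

28 inversions short

Maximum inversions for 9 distinct elements is C(9, 2) = 9·8/2 = 36.
Current inversions — for each element, count later smaller elements:
19: 2
8: 0
26: 1
31: 2
27: 1
13: 0
47: 2
37: 0
38: 0
Current total: 2 + 0 + 1 + 2 + 1 + 0 + 2 + 0 + 0 = 8
Shortfall: 36 − 8 = 28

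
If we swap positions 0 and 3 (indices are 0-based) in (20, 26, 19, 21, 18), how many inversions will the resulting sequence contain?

8

Positions 0 and 3 hold 20 and 21; after swapping, the array is [21, 26, 19, 20, 18].
For each element, count later entries that are smaller:
21 → 19, 20, 18 → 3
26 → 19, 20, 18 → 3
19 → 18 → 1
20 → 18 → 1
18 → none → 0
Sum: 3 + 3 + 1 + 1 + 0 = 8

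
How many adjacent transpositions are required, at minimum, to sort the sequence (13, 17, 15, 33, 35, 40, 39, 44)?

Each adjacent swap fixes exactly one inversion, so the minimum swap count equals the number of inversions.
Count inversions — for each element, later elements that are smaller:
13: none → 0
17: 15 → 1
15: none → 0
33: none → 0
35: none → 0
40: 39 → 1
39: none → 0
44: none → 0
Total inversions: 0 + 1 + 0 + 0 + 0 + 1 + 0 + 0 = 2

Swaps: 2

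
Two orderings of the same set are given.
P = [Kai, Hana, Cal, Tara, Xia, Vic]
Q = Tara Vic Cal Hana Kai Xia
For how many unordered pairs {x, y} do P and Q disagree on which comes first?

Assign each item its position (1..6) in the first ordering, then rewrite the second ordering as that position sequence:
positions: Kai→1, Hana→2, Cal→3, Tara→4, Xia→5, Vic→6
second ordering as positions: [4, 6, 3, 2, 1, 5]
Discordant pairs = inversions in this position sequence.
4: 3, 2, 1 → 3
6: 3, 2, 1, 5 → 4
3: 2, 1 → 2
2: 1 → 1
1: 0
5: 0
Total: 3 + 4 + 2 + 1 + 0 + 0 = 10

Disagreeing pairs: 10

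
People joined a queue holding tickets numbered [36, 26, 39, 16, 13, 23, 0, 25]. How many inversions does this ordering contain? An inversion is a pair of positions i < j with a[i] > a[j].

There are 20 out-of-order pairs.

For each element, count later entries that are smaller:
36 → 26, 16, 13, 23, 0, 25 → 6
26 → 16, 13, 23, 0, 25 → 5
39 → 16, 13, 23, 0, 25 → 5
16 → 13, 0 → 2
13 → 0 → 1
23 → 0 → 1
0 → none → 0
25 → none → 0
Sum: 6 + 5 + 5 + 2 + 1 + 1 + 0 + 0 = 20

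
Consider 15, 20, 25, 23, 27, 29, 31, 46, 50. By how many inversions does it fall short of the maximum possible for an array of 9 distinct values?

Maximum inversions for 9 distinct elements is C(9, 2) = 9·8/2 = 36.
Current inversions — for each element, count later smaller elements:
15: 0
20: 0
25: 1
23: 0
27: 0
29: 0
31: 0
46: 0
50: 0
Current total: 0 + 0 + 1 + 0 + 0 + 0 + 0 + 0 + 0 = 1
Shortfall: 36 − 1 = 35

35 inversions short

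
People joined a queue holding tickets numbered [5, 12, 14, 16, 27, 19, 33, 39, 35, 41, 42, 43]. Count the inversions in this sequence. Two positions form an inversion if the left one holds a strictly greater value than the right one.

Sweep left to right; for each value list the smaller values that follow it:
5: 0
12: 0
14: 0
16: 0
27: 1
19: 0
33: 0
39: 1
35: 0
41: 0
42: 0
43: 0
Sum: 0 + 0 + 0 + 0 + 1 + 0 + 0 + 1 + 0 + 0 + 0 + 0 = 2

2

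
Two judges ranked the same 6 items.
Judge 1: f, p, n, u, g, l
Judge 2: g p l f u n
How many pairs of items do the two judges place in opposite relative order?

Assign each item its position (1..6) in the first ordering, then rewrite the second ordering as that position sequence:
positions: f→1, p→2, n→3, u→4, g→5, l→6
second ordering as positions: [5, 2, 6, 1, 4, 3]
Discordant pairs = inversions in this position sequence.
5: 2, 1, 4, 3 → 4
2: 1 → 1
6: 1, 4, 3 → 3
1: 0
4: 3 → 1
3: 0
Total: 4 + 1 + 3 + 0 + 1 + 0 = 9

There are 9 discordant pairs.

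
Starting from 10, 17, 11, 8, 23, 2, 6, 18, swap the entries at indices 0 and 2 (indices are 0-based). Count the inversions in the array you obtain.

16 inversions

Positions 0 and 2 hold 10 and 11; after swapping, the array is [11, 17, 10, 8, 23, 2, 6, 18].
For each element, count later entries that are smaller:
11: 4
17: 4
10: 3
8: 2
23: 3
2: 0
6: 0
18: 0
Sum: 4 + 4 + 3 + 2 + 3 + 0 + 0 + 0 = 16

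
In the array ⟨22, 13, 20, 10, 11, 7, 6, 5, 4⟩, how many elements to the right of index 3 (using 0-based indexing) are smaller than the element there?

The element at index 3 is 10.
Elements after it: 11, 7, 6, 5, 4
Those smaller than 10: 7, 6, 5, 4

4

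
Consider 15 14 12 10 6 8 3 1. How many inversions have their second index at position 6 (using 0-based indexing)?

6

The element at index 6 is 3.
Elements before it: 15, 14, 12, 10, 6, 8
Those larger than 3: 15, 14, 12, 10, 6, 8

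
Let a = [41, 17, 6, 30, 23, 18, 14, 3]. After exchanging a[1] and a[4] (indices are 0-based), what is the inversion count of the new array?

Positions 1 and 4 hold 17 and 23; after swapping, the array is [41, 23, 6, 30, 17, 18, 14, 3].
Sweep left to right; for each value list the smaller values that follow it:
41: 7
23: 5
6: 1
30: 4
17: 2
18: 2
14: 1
3: 0
Sum: 7 + 5 + 1 + 4 + 2 + 2 + 1 + 0 = 22

There are 22 inversions.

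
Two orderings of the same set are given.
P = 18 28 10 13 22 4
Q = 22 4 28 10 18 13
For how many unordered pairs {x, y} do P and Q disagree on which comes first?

10

Assign each item its position (1..6) in the first ordering, then rewrite the second ordering as that position sequence:
positions: 18→1, 28→2, 10→3, 13→4, 22→5, 4→6
second ordering as positions: [5, 6, 2, 3, 1, 4]
Discordant pairs = inversions in this position sequence.
5: 2, 3, 1, 4 → 4
6: 2, 3, 1, 4 → 4
2: 1 → 1
3: 1 → 1
1: 0
4: 0
Total: 4 + 4 + 1 + 1 + 0 + 0 = 10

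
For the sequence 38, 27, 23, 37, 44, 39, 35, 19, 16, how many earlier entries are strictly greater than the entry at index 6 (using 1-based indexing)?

1

The element at index 6 is 39.
Elements before it: 38, 27, 23, 37, 44
Those larger than 39: 44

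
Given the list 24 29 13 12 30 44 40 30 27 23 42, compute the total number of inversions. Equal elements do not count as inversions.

For each element, count later entries that are smaller:
24: 3
29: 4
13: 1
12: 0
30: 2
44: 5
40: 3
30: 2
27: 1
23: 0
42: 0
Sum: 3 + 4 + 1 + 0 + 2 + 5 + 3 + 2 + 1 + 0 + 0 = 21

21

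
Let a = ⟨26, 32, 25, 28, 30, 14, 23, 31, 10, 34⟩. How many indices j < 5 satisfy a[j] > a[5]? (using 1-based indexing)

1

The element at index 5 is 30.
Elements before it: 26, 32, 25, 28
Those larger than 30: 32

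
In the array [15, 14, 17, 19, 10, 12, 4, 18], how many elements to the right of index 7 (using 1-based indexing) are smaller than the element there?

0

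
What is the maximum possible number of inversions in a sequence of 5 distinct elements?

The maximum occurs when the array is in strictly decreasing order: every one of the C(5, 2) pairs is inverted.
C(5, 2) = 5·4/2 = 10

10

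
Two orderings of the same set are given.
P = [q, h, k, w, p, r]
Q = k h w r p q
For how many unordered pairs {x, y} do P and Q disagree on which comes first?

7

Assign each item its position (1..6) in the first ordering, then rewrite the second ordering as that position sequence:
positions: q→1, h→2, k→3, w→4, p→5, r→6
second ordering as positions: [3, 2, 4, 6, 5, 1]
Discordant pairs = inversions in this position sequence.
3: 2, 1 → 2
2: 1 → 1
4: 1 → 1
6: 5, 1 → 2
5: 1 → 1
1: 0
Total: 2 + 1 + 1 + 2 + 1 + 0 = 7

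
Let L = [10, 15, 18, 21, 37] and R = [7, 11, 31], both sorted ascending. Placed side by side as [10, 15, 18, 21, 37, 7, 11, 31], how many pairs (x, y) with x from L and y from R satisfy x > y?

Cross-inversions: 10

Take each right-half value and tally the left-half values above it:
r = 7: 10, 15, 18, 21, 37 → 5
r = 11: 15, 18, 21, 37 → 4
r = 31: 37 → 1
Cross-inversions: 5 + 4 + 1 = 10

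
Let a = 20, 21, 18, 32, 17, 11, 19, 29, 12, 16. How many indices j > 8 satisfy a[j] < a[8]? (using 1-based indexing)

2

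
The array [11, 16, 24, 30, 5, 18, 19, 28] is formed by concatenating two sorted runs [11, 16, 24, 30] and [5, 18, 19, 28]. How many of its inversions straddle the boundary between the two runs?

9 cross-inversions

Take each right-half value and tally the left-half values above it:
r = 5: 11, 16, 24, 30 → 4
r = 18: 24, 30 → 2
r = 19: 24, 30 → 2
r = 28: 30 → 1
Cross-inversions: 4 + 2 + 2 + 1 = 9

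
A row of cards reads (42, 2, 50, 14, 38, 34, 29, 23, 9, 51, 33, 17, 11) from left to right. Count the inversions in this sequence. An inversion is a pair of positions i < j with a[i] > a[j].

Element-by-element contributions:
42: 10
2: 0
50: 9
14: 2
38: 7
34: 6
29: 4
23: 3
9: 0
51: 3
33: 2
17: 1
11: 0
Sum: 10 + 0 + 9 + 2 + 7 + 6 + 4 + 3 + 0 + 3 + 2 + 1 + 0 = 47

There are 47 inversions.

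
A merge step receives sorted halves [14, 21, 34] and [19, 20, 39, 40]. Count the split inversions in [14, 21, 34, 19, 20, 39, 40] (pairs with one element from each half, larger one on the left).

4

Take each right-half value and tally the left-half values above it:
r = 19: 21, 34 → 2
r = 20: 21, 34 → 2
r = 39: none → 0
r = 40: none → 0
Cross-inversions: 2 + 2 + 0 + 0 = 4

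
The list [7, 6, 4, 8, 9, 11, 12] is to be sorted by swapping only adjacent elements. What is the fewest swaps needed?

Each adjacent swap fixes exactly one inversion, so the minimum swap count equals the number of inversions.
Count inversions — for each element, later elements that are smaller:
7: 6, 4 → 2
6: 4 → 1
4: none → 0
8: none → 0
9: none → 0
11: none → 0
12: none → 0
Total inversions: 2 + 1 + 0 + 0 + 0 + 0 + 0 = 3

3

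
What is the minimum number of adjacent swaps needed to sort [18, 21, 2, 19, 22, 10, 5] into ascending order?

There are 12 adjacent swaps.

The minimum number of adjacent swaps to sort an array equals its inversion count, since every such swap removes exactly one inversion.
Count inversions — for each element, later elements that are smaller:
18: 2, 10, 5 → 3
21: 2, 19, 10, 5 → 4
2: none → 0
19: 10, 5 → 2
22: 10, 5 → 2
10: 5 → 1
5: none → 0
Total inversions: 3 + 4 + 0 + 2 + 2 + 1 + 0 = 12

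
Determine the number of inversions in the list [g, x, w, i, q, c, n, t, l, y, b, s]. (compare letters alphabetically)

34

For each element, count later entries that are smaller:
g → c, b → 2
x → w, i, q, c, n, t, l, b, s → 9
w → i, q, c, n, t, l, b, s → 8
i → c, b → 2
q → c, n, l, b → 4
c → b → 1
n → l, b → 2
t → l, b, s → 3
l → b → 1
y → b, s → 2
b → none → 0
s → none → 0
Sum: 2 + 9 + 8 + 2 + 4 + 1 + 2 + 3 + 1 + 2 + 0 + 0 = 34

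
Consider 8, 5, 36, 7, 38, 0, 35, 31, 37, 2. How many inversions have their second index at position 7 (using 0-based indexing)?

The element at index 7 is 31.
Elements before it: 8, 5, 36, 7, 38, 0, 35
Those larger than 31: 36, 38, 35

3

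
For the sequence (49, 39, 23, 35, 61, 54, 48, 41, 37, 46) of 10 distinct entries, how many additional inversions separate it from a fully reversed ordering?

22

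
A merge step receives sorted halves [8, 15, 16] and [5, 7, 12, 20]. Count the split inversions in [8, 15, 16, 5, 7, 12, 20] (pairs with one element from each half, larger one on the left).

Count, for every r in R, how many entries of L exceed r:
r = 5: 8, 15, 16 → 3
r = 7: 8, 15, 16 → 3
r = 12: 15, 16 → 2
r = 20: none → 0
Cross-inversions: 3 + 3 + 2 + 0 = 8

8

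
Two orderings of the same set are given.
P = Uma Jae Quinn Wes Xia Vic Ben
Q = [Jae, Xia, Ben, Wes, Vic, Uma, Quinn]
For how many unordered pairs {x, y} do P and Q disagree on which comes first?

Assign each item its position (1..7) in the first ordering, then rewrite the second ordering as that position sequence:
positions: Uma→1, Jae→2, Quinn→3, Wes→4, Xia→5, Vic→6, Ben→7
second ordering as positions: [2, 5, 7, 4, 6, 1, 3]
Discordant pairs = inversions in this position sequence.
2: 1 → 1
5: 4, 1, 3 → 3
7: 4, 6, 1, 3 → 4
4: 1, 3 → 2
6: 1, 3 → 2
1: 0
3: 0
Total: 1 + 3 + 4 + 2 + 2 + 0 + 0 = 12

Disagreeing pairs: 12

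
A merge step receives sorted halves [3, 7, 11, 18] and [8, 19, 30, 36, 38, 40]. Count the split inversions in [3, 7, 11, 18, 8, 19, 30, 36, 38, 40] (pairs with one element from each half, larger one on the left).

2 cross-inversions

Take each right-half value and tally the left-half values above it:
r = 8: 11, 18 → 2
r = 19: none → 0
r = 30: none → 0
r = 36: none → 0
r = 38: none → 0
r = 40: none → 0
Cross-inversions: 2 + 0 + 0 + 0 + 0 + 0 = 2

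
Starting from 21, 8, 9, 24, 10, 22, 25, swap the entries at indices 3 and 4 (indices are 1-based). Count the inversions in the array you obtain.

Positions 3 and 4 hold 9 and 24; after swapping, the array is [21, 8, 24, 9, 10, 22, 25].
Count, for each position, how many later elements it exceeds:
21: 3
8: 0
24: 3
9: 0
10: 0
22: 0
25: 0
Sum: 3 + 0 + 3 + 0 + 0 + 0 + 0 = 6

There are 6 inversions.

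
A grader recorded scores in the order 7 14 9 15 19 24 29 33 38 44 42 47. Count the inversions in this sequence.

2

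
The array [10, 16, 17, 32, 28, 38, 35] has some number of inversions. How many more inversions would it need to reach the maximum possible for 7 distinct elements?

Maximum inversions for 7 distinct elements is C(7, 2) = 7·6/2 = 21.
Current inversions — for each element, count later smaller elements:
10: 0
16: 0
17: 0
32: 1
28: 0
38: 1
35: 0
Current total: 0 + 0 + 0 + 1 + 0 + 1 + 0 = 2
Shortfall: 21 − 2 = 19

19 inversions short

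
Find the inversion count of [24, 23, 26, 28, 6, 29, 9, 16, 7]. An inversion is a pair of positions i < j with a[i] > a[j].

22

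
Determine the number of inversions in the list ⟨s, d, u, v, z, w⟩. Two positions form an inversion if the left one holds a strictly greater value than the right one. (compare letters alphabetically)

Inversions: 2

Sweep left to right; for each value list the smaller values that follow it:
s → d → 1
d → none → 0
u → none → 0
v → none → 0
z → w → 1
w → none → 0
Sum: 1 + 0 + 0 + 0 + 1 + 0 = 2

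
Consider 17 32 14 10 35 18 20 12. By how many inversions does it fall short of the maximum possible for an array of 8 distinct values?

13 inversions short

Maximum inversions for 8 distinct elements is C(8, 2) = 8·7/2 = 28.
Current inversions — for each element, count later smaller elements:
17: 3
32: 5
14: 2
10: 0
35: 3
18: 1
20: 1
12: 0
Current total: 3 + 5 + 2 + 0 + 3 + 1 + 1 + 0 = 15
Shortfall: 28 − 15 = 13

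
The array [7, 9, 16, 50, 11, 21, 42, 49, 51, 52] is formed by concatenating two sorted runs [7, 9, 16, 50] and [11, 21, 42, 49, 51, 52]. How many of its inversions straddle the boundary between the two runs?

5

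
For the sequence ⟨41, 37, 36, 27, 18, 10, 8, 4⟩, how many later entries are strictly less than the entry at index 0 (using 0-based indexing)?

The element at index 0 is 41.
Elements after it: 37, 36, 27, 18, 10, 8, 4
Those smaller than 41: 37, 36, 27, 18, 10, 8, 4

7 such elements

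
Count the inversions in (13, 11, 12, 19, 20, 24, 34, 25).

3

For each element, count later entries that are smaller:
13 → 11, 12 → 2
11 → none → 0
12 → none → 0
19 → none → 0
20 → none → 0
24 → none → 0
34 → 25 → 1
25 → none → 0
Sum: 2 + 0 + 0 + 0 + 0 + 0 + 1 + 0 = 3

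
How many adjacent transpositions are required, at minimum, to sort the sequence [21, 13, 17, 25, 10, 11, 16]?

13 swaps

Each adjacent swap fixes exactly one inversion, so the minimum swap count equals the number of inversions.
Count inversions — for each element, later elements that are smaller:
21: 13, 17, 10, 11, 16 → 5
13: 10, 11 → 2
17: 10, 11, 16 → 3
25: 10, 11, 16 → 3
10: none → 0
11: none → 0
16: none → 0
Total inversions: 5 + 2 + 3 + 3 + 0 + 0 + 0 = 13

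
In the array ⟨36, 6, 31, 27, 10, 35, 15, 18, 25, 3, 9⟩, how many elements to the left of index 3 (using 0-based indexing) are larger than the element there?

The element at index 3 is 27.
Elements before it: 36, 6, 31
Those larger than 27: 36, 31

2 such elements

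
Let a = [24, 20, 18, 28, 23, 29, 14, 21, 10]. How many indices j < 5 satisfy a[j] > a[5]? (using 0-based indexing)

The element at index 5 is 29.
Elements before it: 24, 20, 18, 28, 23
None of them are larger than 29.

0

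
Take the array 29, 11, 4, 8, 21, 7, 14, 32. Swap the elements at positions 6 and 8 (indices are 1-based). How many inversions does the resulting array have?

15

Positions 6 and 8 hold 7 and 32; after swapping, the array is [29, 11, 4, 8, 21, 32, 14, 7].
Element-by-element contributions:
29 → 11, 4, 8, 21, 14, 7 → 6
11 → 4, 8, 7 → 3
4 → none → 0
8 → 7 → 1
21 → 14, 7 → 2
32 → 14, 7 → 2
14 → 7 → 1
7 → none → 0
Sum: 6 + 3 + 0 + 1 + 2 + 2 + 1 + 0 = 15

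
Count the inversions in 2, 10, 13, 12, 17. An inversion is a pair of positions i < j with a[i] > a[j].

1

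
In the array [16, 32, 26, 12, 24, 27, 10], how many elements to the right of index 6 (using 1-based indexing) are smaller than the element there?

1 such element

The element at index 6 is 27.
Elements after it: 10
Those smaller than 27: 10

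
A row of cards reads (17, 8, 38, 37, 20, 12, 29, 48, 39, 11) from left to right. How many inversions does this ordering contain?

19

Count, for each position, how many later elements it exceeds:
17: 3
8: 0
38: 5
37: 4
20: 2
12: 1
29: 1
48: 2
39: 1
11: 0
Sum: 3 + 0 + 5 + 4 + 2 + 1 + 1 + 2 + 1 + 0 = 19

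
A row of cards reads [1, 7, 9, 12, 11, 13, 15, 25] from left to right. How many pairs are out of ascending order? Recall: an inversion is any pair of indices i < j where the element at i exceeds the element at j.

1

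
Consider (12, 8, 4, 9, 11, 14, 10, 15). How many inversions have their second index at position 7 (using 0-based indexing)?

The element at index 7 is 15.
Elements before it: 12, 8, 4, 9, 11, 14, 10
None of them are larger than 15.

0 such elements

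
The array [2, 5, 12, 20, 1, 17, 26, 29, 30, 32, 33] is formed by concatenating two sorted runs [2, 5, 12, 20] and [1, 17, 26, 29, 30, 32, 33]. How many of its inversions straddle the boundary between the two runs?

5 cross-inversions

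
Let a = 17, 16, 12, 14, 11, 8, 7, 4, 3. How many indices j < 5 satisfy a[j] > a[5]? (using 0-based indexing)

5 such elements

The element at index 5 is 8.
Elements before it: 17, 16, 12, 14, 11
Those larger than 8: 17, 16, 12, 14, 11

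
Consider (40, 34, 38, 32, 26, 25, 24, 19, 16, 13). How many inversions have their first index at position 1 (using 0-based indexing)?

The element at index 1 is 34.
Elements after it: 38, 32, 26, 25, 24, 19, 16, 13
Those smaller than 34: 32, 26, 25, 24, 19, 16, 13

7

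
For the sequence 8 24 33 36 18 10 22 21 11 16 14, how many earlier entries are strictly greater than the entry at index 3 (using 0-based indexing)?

0

The element at index 3 is 36.
Elements before it: 8, 24, 33
None of them are larger than 36.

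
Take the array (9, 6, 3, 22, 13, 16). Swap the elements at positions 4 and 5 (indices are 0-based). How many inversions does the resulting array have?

Positions 4 and 5 hold 13 and 16; after swapping, the array is [9, 6, 3, 22, 16, 13].
Sweep left to right; for each value list the smaller values that follow it:
9 → 6, 3 → 2
6 → 3 → 1
3 → none → 0
22 → 16, 13 → 2
16 → 13 → 1
13 → none → 0
Sum: 2 + 1 + 0 + 2 + 1 + 0 = 6

6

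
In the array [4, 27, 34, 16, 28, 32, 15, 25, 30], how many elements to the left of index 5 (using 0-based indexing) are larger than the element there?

The element at index 5 is 32.
Elements before it: 4, 27, 34, 16, 28
Those larger than 32: 34

1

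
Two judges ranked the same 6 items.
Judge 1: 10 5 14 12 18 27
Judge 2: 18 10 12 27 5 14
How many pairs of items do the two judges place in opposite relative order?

8

Assign each item its position (1..6) in the first ordering, then rewrite the second ordering as that position sequence:
positions: 10→1, 5→2, 14→3, 12→4, 18→5, 27→6
second ordering as positions: [5, 1, 4, 6, 2, 3]
Discordant pairs = inversions in this position sequence.
5: 1, 4, 2, 3 → 4
1: 0
4: 2, 3 → 2
6: 2, 3 → 2
2: 0
3: 0
Total: 4 + 0 + 2 + 2 + 0 + 0 = 8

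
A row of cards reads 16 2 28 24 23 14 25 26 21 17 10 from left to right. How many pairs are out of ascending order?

Count, for each position, how many later elements it exceeds:
16 → 2, 14, 10 → 3
2 → none → 0
28 → 24, 23, 14, 25, 26, 21, 17, 10 → 8
24 → 23, 14, 21, 17, 10 → 5
23 → 14, 21, 17, 10 → 4
14 → 10 → 1
25 → 21, 17, 10 → 3
26 → 21, 17, 10 → 3
21 → 17, 10 → 2
17 → 10 → 1
10 → none → 0
Sum: 3 + 0 + 8 + 5 + 4 + 1 + 3 + 3 + 2 + 1 + 0 = 30

30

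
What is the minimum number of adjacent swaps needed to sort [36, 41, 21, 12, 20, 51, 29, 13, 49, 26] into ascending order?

There are 23 swaps.

Each adjacent swap fixes exactly one inversion, so the minimum swap count equals the number of inversions.
Count inversions — for each element, later elements that are smaller:
36: 21, 12, 20, 29, 13, 26 → 6
41: 21, 12, 20, 29, 13, 26 → 6
21: 12, 20, 13 → 3
12: none → 0
20: 13 → 1
51: 29, 13, 49, 26 → 4
29: 13, 26 → 2
13: none → 0
49: 26 → 1
26: none → 0
Total inversions: 6 + 6 + 3 + 0 + 1 + 4 + 2 + 0 + 1 + 0 = 23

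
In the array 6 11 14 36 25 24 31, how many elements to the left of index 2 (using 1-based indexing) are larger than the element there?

0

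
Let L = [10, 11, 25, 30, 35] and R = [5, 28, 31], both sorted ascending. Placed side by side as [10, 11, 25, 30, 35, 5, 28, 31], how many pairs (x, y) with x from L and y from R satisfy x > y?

For each element r of the right run, count left-run elements greater than r:
r = 5: 10, 11, 25, 30, 35 → 5
r = 28: 30, 35 → 2
r = 31: 35 → 1
Cross-inversions: 5 + 2 + 1 = 8

8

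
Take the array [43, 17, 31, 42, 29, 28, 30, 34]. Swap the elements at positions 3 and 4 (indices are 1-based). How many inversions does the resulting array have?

Positions 3 and 4 hold 31 and 42; after swapping, the array is [43, 17, 42, 31, 29, 28, 30, 34].
For each element, count later entries that are smaller:
43 → 17, 42, 31, 29, 28, 30, 34 → 7
17 → none → 0
42 → 31, 29, 28, 30, 34 → 5
31 → 29, 28, 30 → 3
29 → 28 → 1
28 → none → 0
30 → none → 0
34 → none → 0
Sum: 7 + 0 + 5 + 3 + 1 + 0 + 0 + 0 = 16

There are 16 inversions.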